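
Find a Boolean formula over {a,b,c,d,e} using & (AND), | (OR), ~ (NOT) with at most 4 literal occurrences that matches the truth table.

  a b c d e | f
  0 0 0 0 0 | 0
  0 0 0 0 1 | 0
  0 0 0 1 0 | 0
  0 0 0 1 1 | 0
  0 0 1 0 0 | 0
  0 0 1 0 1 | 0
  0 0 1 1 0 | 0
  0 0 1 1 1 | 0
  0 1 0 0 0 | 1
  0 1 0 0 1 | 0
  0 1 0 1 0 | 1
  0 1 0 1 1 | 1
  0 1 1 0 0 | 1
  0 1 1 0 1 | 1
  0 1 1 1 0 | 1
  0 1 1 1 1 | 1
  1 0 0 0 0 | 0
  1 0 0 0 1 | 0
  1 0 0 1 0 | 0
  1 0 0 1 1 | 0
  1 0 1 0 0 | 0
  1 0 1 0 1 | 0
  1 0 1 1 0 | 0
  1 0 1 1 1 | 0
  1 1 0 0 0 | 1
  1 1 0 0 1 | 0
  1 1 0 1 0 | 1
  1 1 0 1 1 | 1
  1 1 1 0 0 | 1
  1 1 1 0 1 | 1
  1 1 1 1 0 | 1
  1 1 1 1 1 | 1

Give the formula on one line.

  (c | d) = 00111111001111110011111100111111
  ~e = 10101010101010101010101010101010
  ((c | d) | ~e) = 10111111101111111011111110111111
  (b & ((c | d) | ~e)) = 00000000101111110000000010111111

(b & ((c | d) | ~e))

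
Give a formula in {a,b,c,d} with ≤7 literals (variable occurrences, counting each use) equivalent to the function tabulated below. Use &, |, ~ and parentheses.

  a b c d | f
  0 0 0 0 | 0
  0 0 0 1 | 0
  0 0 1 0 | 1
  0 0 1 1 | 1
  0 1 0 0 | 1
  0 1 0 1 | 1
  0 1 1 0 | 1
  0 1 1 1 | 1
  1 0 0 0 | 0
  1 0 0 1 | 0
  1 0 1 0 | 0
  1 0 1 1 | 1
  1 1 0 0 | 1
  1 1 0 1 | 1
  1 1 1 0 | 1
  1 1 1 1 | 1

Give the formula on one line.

((~a & c) | (b | (d & c)))

  ~a = 1111111100000000
  (~a & c) = 0011001100000000
  (d & c) = 0001000100010001
  (b | (d & c)) = 0001111100011111
  ((~a & c) | (b | (d & c))) = 0011111100011111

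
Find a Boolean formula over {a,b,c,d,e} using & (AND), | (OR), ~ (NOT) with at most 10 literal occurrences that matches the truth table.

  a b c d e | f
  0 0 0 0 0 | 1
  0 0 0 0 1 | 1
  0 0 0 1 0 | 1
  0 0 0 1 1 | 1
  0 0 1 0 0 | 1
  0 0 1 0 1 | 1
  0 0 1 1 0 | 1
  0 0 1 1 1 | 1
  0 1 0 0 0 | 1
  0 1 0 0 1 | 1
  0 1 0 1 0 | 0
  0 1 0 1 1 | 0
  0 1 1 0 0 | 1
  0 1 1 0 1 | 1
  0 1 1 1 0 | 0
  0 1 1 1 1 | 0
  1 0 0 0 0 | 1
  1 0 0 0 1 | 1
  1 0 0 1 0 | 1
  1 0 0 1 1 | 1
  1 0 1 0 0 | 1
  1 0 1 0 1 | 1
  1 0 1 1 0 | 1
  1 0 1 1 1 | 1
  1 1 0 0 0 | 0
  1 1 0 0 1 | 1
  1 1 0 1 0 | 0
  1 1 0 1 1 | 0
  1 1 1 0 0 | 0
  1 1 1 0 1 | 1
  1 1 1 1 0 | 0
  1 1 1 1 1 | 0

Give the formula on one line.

  ~c = 11110000111100001111000011110000
  (~c | e) = 11110101111101011111010111110101
  ~d = 11001100110011001100110011001100
  ((~c | e) & ~d) = 11000100110001001100010011000100
  (e & ((~c | e) & ~d)) = 01000100010001000100010001000100
  ~a = 11111111111111110000000000000000
  (~a & ~d) = 11001100110011000000000000000000
  ((e & ((~c | e) & ~d)) | (~a & ~d)) = 11001100110011000100010001000100
  ~b = 11111111000000001111111100000000
  (((e & ((~c | e) & ~d)) | (~a & ~d)) | ~b) = 11111111110011001111111101000100

(((e & ((~c | e) & ~d)) | (~a & ~d)) | ~b)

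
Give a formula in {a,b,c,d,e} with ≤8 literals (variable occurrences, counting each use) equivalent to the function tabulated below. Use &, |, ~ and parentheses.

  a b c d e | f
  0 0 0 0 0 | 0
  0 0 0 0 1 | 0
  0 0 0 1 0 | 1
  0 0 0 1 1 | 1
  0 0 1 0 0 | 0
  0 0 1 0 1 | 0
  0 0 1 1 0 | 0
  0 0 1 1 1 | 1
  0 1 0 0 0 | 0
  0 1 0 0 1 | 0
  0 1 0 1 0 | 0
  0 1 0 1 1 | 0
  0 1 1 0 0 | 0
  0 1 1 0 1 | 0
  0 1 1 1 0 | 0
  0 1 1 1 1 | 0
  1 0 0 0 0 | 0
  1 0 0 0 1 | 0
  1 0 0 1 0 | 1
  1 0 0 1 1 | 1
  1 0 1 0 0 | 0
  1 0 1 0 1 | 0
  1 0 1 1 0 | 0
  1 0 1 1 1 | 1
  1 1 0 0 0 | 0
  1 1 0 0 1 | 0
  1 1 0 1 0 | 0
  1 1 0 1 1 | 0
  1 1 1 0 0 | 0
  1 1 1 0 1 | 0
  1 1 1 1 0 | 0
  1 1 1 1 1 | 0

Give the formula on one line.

((d & ~b) & (((~c | e) & c) | ~c))

  ~b = 11111111000000001111111100000000
  (d & ~b) = 00110011000000000011001100000000
  ~c = 11110000111100001111000011110000
  (~c | e) = 11110101111101011111010111110101
  ((~c | e) & c) = 00000101000001010000010100000101
  (((~c | e) & c) | ~c) = 11110101111101011111010111110101
  ((d & ~b) & (((~c | e) & c) | ~c)) = 00110001000000000011000100000000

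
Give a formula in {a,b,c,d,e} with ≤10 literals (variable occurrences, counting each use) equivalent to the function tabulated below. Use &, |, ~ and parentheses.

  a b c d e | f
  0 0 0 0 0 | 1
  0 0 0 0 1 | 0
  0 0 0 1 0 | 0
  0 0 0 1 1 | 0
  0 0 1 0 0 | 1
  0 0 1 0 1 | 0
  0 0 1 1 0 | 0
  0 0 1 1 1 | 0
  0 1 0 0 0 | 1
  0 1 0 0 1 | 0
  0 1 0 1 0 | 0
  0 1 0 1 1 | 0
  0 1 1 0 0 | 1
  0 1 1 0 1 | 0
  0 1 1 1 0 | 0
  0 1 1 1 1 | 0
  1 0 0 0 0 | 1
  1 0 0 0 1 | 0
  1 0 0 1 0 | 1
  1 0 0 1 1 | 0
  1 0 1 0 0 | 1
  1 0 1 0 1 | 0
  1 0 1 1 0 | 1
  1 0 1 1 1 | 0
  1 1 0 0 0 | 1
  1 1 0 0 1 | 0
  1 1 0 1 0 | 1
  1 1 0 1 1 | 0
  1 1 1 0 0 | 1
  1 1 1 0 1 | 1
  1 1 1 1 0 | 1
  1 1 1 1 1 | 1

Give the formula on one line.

  ~d = 11001100110011001100110011001100
  ~a = 11111111111111110000000000000000
  ~e = 10101010101010101010101010101010
  (~a & ~e) = 10101010101010100000000000000000
  (~d & (~a & ~e)) = 10001000100010000000000000000000
  (a | (~d & (~a & ~e))) = 10001000100010001111111111111111
  (c & b) = 00000000000011110000000000001111
  ((c & b) | ~e) = 10101010101011111010101010101111
  ((a | (~d & (~a & ~e))) & ((c & b) | ~e)) = 10001000100010001010101010101111

((a | (~d & (~a & ~e))) & ((c & b) | ~e))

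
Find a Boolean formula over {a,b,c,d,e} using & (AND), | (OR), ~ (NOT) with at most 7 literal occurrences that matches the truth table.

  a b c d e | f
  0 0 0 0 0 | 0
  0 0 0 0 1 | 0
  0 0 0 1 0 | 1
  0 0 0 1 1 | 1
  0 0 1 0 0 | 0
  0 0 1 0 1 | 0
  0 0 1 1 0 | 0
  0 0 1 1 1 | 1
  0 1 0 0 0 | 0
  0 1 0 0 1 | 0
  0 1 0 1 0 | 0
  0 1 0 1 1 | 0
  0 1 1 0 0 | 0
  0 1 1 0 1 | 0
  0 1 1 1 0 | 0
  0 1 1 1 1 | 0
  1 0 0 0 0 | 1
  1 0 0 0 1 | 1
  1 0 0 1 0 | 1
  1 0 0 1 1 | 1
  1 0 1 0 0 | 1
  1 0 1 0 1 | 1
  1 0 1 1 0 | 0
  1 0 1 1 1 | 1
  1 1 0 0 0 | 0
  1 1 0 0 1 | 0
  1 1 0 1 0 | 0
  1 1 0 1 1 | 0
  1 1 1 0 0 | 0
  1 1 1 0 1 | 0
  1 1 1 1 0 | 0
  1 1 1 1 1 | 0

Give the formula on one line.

((d | a) & (~b & ((e | ~c) | ~d)))

  (d | a) = 00110011001100111111111111111111
  ~b = 11111111000000001111111100000000
  ~c = 11110000111100001111000011110000
  (e | ~c) = 11110101111101011111010111110101
  ~d = 11001100110011001100110011001100
  ((e | ~c) | ~d) = 11111101111111011111110111111101
  (~b & ((e | ~c) | ~d)) = 11111101000000001111110100000000
  ((d | a) & (~b & ((e | ~c) | ~d))) = 00110001000000001111110100000000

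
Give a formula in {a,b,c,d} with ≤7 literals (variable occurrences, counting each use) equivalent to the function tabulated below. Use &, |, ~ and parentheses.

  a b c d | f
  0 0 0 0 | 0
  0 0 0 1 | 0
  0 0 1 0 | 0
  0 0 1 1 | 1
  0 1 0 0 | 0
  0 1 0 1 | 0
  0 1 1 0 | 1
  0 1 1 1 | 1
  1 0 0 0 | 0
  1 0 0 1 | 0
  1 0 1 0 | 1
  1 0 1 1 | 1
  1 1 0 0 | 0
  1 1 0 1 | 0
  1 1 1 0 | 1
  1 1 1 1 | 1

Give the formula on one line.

(c & (((c & b) | d) | a))

  (c & b) = 0000001100000011
  ((c & b) | d) = 0101011101010111
  (((c & b) | d) | a) = 0101011111111111
  (c & (((c & b) | d) | a)) = 0001001100110011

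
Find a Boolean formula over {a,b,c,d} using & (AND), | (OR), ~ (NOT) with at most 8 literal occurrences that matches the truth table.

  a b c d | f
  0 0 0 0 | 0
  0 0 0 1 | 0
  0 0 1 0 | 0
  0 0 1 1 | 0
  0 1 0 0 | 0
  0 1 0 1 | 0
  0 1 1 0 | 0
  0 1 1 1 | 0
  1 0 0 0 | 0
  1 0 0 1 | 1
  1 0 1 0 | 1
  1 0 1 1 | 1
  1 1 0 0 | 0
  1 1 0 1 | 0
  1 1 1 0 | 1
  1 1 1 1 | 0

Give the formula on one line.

((~d | ~b) & ((d | c) & a))

  ~d = 1010101010101010
  ~b = 1111000011110000
  (~d | ~b) = 1111101011111010
  (d | c) = 0111011101110111
  ((d | c) & a) = 0000000001110111
  ((~d | ~b) & ((d | c) & a)) = 0000000001110010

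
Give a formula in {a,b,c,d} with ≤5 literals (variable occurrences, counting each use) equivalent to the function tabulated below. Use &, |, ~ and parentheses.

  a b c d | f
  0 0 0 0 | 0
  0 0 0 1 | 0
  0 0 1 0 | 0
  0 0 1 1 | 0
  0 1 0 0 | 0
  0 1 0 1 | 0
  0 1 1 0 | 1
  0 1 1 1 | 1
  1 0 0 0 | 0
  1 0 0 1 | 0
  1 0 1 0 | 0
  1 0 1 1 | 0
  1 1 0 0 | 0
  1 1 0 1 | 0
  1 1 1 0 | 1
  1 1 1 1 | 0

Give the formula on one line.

((~d | ~a) & (c & b))

  ~d = 1010101010101010
  ~a = 1111111100000000
  (~d | ~a) = 1111111110101010
  (c & b) = 0000001100000011
  ((~d | ~a) & (c & b)) = 0000001100000010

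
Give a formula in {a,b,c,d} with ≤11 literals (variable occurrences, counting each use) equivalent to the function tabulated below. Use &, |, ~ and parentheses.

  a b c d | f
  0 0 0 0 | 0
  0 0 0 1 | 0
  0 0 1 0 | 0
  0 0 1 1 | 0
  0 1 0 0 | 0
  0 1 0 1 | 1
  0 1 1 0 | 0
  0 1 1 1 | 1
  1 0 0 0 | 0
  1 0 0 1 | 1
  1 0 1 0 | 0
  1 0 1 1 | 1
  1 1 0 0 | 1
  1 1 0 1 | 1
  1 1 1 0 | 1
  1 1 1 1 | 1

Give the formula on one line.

  (c | b) = 0011111100111111
  (a | (c | b)) = 0011111111111111
  (a | d) = 0101010111111111
  ((a | (c | b)) & (a | d)) = 0001010111111111
  (d & a) = 0000000001010101
  ((d & a) | b) = 0000111101011111
  (((a | (c | b)) & (a | d)) & ((d & a) | b)) = 0000010101011111

(((a | (c | b)) & (a | d)) & ((d & a) | b))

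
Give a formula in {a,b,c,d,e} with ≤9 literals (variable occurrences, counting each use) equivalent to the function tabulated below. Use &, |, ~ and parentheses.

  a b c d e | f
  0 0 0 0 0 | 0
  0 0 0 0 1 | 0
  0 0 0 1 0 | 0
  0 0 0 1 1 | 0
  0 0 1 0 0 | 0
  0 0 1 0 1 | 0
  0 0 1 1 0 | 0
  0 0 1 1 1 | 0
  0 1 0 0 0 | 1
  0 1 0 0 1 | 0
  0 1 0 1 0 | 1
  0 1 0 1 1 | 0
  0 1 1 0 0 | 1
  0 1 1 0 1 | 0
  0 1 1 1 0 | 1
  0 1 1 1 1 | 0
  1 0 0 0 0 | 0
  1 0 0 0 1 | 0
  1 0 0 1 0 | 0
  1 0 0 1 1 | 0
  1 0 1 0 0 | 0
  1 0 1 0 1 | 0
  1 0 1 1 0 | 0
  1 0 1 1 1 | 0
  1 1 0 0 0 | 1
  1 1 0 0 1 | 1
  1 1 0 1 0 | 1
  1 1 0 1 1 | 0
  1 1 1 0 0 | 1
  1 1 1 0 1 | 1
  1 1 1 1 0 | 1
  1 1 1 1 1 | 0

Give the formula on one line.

(((a & ((c | (~d & e)) & ~d)) | (~e | ~b)) & b)

  ~d = 11001100110011001100110011001100
  (~d & e) = 01000100010001000100010001000100
  (c | (~d & e)) = 01001111010011110100111101001111
  ((c | (~d & e)) & ~d) = 01001100010011000100110001001100
  (a & ((c | (~d & e)) & ~d)) = 00000000000000000100110001001100
  ~e = 10101010101010101010101010101010
  ~b = 11111111000000001111111100000000
  (~e | ~b) = 11111111101010101111111110101010
  ((a & ((c | (~d & e)) & ~d)) | (~e | ~b)) = 11111111101010101111111111101110
  (((a & ((c | (~d & e)) & ~d)) | (~e | ~b)) & b) = 00000000101010100000000011101110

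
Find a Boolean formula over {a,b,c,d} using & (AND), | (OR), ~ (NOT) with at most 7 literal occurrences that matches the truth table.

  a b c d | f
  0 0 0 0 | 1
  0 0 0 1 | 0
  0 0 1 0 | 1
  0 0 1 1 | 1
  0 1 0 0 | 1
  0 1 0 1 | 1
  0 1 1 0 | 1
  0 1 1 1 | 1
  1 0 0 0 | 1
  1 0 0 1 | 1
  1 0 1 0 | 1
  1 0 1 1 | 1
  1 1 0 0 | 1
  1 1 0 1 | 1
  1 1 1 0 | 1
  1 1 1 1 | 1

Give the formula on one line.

((c | (d & a)) | (b | ~d))

  (d & a) = 0000000001010101
  (c | (d & a)) = 0011001101110111
  ~d = 1010101010101010
  (b | ~d) = 1010111110101111
  ((c | (d & a)) | (b | ~d)) = 1011111111111111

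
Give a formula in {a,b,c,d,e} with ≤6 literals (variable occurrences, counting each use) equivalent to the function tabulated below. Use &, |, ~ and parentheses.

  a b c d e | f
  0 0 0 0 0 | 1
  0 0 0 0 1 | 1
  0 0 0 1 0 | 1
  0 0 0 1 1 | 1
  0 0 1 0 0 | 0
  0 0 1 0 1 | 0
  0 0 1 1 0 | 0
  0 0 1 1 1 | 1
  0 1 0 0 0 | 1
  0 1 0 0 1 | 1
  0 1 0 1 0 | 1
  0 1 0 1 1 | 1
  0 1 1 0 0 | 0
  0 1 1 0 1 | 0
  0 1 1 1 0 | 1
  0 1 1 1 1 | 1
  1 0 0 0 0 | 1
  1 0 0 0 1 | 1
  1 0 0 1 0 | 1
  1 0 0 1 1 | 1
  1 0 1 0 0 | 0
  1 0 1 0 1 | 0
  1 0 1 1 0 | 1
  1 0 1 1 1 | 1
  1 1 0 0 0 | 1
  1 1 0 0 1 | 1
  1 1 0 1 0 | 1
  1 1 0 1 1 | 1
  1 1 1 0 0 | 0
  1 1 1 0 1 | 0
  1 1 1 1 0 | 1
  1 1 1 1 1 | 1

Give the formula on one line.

(~c | ((e | (b | a)) & d))

  ~c = 11110000111100001111000011110000
  (b | a) = 00000000111111111111111111111111
  (e | (b | a)) = 01010101111111111111111111111111
  ((e | (b | a)) & d) = 00010001001100110011001100110011
  (~c | ((e | (b | a)) & d)) = 11110001111100111111001111110011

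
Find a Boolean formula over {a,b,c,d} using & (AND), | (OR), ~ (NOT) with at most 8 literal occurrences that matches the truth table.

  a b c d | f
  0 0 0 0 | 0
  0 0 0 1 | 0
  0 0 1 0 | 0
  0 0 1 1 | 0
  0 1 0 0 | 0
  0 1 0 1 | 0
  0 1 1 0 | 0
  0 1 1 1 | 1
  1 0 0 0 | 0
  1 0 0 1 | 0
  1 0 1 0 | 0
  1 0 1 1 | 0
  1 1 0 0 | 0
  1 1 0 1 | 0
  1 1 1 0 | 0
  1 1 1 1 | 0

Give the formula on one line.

  (b & c) = 0000001100000011
  ~a = 1111111100000000
  ~c = 1100110011001100
  (~c | d) = 1101110111011101
  (~a & (~c | d)) = 1101110100000000
  (c & (~a & (~c | d))) = 0001000100000000
  ~b = 1111000011110000
  (d & ~b) = 0101000001010000
  ((c & (~a & (~c | d))) | (d & ~b)) = 0101000101010000
  ((b & c) & ((c & (~a & (~c | d))) | (d & ~b))) = 0000000100000000

((b & c) & ((c & (~a & (~c | d))) | (d & ~b)))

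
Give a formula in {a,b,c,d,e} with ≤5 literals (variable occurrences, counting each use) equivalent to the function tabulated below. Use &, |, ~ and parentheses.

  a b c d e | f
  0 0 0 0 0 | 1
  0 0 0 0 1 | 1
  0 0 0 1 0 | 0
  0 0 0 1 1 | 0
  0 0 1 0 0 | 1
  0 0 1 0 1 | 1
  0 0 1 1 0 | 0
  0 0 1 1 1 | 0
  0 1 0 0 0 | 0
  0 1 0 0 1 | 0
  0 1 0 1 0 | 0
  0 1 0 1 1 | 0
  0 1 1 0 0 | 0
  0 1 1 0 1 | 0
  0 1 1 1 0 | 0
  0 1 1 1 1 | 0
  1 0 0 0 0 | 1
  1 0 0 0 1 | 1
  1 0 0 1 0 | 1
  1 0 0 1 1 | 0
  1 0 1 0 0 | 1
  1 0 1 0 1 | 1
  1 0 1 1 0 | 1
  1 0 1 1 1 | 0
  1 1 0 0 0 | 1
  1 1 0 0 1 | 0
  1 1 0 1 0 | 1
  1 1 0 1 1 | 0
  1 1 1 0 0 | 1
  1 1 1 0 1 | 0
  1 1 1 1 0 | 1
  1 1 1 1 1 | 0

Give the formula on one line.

  ~e = 10101010101010101010101010101010
  (a & ~e) = 00000000000000001010101010101010
  ~d = 11001100110011001100110011001100
  ~b = 11111111000000001111111100000000
  (~d & ~b) = 11001100000000001100110000000000
  ((a & ~e) | (~d & ~b)) = 11001100000000001110111010101010

((a & ~e) | (~d & ~b))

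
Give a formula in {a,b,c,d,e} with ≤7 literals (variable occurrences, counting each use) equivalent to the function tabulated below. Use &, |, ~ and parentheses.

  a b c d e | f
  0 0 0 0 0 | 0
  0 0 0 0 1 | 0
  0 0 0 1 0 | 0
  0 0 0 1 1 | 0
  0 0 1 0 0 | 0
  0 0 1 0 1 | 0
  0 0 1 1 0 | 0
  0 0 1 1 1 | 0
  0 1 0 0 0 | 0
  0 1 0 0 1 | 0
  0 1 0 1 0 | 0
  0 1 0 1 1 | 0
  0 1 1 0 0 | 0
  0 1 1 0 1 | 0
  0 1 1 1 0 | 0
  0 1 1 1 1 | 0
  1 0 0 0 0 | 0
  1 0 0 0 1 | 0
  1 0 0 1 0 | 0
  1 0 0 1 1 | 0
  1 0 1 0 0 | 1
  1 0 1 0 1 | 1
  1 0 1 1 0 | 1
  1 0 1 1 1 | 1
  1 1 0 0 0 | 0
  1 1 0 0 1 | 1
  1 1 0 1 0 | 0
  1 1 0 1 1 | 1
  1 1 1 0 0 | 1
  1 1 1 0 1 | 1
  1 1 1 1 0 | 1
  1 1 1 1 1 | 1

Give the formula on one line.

((c | (e & b)) & a)

  (e & b) = 00000000010101010000000001010101
  (c | (e & b)) = 00001111010111110000111101011111
  ((c | (e & b)) & a) = 00000000000000000000111101011111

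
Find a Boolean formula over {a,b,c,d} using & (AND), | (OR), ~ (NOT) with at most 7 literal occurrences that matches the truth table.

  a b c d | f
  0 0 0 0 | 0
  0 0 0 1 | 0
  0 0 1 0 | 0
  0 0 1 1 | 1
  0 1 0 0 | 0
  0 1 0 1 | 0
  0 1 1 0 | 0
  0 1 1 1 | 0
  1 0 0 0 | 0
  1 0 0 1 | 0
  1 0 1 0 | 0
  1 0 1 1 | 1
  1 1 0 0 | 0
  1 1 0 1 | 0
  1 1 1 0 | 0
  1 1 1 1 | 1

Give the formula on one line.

  (c & d) = 0001000100010001
  ~b = 1111000011110000
  (a | ~b) = 1111000011111111
  ((c & d) & (a | ~b)) = 0001000000010001

((c & d) & (a | ~b))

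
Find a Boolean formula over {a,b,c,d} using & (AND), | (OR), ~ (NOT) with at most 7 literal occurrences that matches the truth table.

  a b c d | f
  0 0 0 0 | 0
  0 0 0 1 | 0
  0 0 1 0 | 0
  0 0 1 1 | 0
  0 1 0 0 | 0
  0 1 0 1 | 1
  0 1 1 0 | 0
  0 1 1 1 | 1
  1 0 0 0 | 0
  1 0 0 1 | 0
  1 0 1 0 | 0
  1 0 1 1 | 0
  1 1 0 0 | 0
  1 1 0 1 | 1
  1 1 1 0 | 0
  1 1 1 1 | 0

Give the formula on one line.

  ~c = 1100110011001100
  ~a = 1111111100000000
  (~c | ~a) = 1111111111001100
  (d & (~c | ~a)) = 0101010101000100
  ((d & (~c | ~a)) & b) = 0000010100000100

((d & (~c | ~a)) & b)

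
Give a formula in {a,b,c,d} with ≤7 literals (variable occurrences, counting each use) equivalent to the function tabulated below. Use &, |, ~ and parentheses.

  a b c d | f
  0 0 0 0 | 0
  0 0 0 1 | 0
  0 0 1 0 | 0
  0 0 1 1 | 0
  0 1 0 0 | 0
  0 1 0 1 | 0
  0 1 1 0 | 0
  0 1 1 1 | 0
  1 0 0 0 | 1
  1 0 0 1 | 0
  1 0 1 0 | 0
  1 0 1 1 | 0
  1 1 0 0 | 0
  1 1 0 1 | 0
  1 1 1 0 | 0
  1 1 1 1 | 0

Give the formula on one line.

  ~b = 1111000011110000
  ~c = 1100110011001100
  (~b & ~c) = 1100000011000000
  ~d = 1010101010101010
  (~d & a) = 0000000010101010
  ((~b & ~c) & (~d & a)) = 0000000010000000

((~b & ~c) & (~d & a))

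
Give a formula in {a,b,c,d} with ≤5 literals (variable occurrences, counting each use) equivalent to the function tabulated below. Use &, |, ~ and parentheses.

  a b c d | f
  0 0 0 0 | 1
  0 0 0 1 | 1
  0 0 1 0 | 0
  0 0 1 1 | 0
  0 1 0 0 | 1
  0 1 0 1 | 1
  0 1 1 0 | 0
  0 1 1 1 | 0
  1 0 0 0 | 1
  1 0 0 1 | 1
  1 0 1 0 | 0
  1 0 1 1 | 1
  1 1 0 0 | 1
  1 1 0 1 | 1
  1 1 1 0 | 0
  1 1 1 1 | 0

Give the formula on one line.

  (d & a) = 0000000001010101
  ~b = 1111000011110000
  ((d & a) & ~b) = 0000000001010000
  ~c = 1100110011001100
  (((d & a) & ~b) | ~c) = 1100110011011100

(((d & a) & ~b) | ~c)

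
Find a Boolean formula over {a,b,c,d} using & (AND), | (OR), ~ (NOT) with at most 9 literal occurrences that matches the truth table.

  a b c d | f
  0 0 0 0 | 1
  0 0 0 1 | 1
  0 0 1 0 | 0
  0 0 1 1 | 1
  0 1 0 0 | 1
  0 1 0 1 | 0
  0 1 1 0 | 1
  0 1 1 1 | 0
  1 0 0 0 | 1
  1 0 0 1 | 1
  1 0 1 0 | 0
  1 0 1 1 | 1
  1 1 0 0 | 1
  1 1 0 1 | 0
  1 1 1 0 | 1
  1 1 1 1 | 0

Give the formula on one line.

((~c | (d | b)) & (~d | (d & ~b)))

  ~c = 1100110011001100
  (d | b) = 0101111101011111
  (~c | (d | b)) = 1101111111011111
  ~d = 1010101010101010
  ~b = 1111000011110000
  (d & ~b) = 0101000001010000
  (~d | (d & ~b)) = 1111101011111010
  ((~c | (d | b)) & (~d | (d & ~b))) = 1101101011011010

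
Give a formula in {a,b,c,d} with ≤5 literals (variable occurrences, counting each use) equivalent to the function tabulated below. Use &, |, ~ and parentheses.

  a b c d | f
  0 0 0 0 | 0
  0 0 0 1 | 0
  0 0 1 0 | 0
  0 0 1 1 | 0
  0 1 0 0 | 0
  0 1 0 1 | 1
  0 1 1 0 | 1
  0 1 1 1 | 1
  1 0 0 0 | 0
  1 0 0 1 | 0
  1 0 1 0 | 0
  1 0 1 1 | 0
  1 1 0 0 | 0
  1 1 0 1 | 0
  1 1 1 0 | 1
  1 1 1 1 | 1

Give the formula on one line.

  ~a = 1111111100000000
  (~a & d) = 0101010100000000
  ((~a & d) | c) = 0111011100110011
  (b & ((~a & d) | c)) = 0000011100000011

(b & ((~a & d) | c))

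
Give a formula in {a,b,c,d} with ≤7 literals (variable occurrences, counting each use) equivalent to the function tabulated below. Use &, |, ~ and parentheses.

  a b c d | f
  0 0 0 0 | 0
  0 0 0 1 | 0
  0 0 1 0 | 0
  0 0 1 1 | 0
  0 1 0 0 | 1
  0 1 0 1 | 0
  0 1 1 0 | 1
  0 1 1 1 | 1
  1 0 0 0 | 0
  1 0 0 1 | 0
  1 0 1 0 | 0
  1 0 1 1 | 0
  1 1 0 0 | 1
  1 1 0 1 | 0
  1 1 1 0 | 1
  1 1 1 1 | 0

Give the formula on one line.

((b & ~d) | ((c & b) & (d & ~a)))

  ~d = 1010101010101010
  (b & ~d) = 0000101000001010
  (c & b) = 0000001100000011
  ~a = 1111111100000000
  (d & ~a) = 0101010100000000
  ((c & b) & (d & ~a)) = 0000000100000000
  ((b & ~d) | ((c & b) & (d & ~a))) = 0000101100001010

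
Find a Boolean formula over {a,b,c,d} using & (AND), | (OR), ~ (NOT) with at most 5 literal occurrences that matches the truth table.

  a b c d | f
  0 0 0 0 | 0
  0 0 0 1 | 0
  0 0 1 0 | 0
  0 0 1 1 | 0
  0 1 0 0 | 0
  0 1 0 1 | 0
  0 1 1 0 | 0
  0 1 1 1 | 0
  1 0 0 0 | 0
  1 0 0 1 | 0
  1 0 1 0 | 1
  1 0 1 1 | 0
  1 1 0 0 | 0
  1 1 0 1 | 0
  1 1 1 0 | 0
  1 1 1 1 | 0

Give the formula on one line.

(((c & ~b) & a) & ~d)

  ~b = 1111000011110000
  (c & ~b) = 0011000000110000
  ((c & ~b) & a) = 0000000000110000
  ~d = 1010101010101010
  (((c & ~b) & a) & ~d) = 0000000000100000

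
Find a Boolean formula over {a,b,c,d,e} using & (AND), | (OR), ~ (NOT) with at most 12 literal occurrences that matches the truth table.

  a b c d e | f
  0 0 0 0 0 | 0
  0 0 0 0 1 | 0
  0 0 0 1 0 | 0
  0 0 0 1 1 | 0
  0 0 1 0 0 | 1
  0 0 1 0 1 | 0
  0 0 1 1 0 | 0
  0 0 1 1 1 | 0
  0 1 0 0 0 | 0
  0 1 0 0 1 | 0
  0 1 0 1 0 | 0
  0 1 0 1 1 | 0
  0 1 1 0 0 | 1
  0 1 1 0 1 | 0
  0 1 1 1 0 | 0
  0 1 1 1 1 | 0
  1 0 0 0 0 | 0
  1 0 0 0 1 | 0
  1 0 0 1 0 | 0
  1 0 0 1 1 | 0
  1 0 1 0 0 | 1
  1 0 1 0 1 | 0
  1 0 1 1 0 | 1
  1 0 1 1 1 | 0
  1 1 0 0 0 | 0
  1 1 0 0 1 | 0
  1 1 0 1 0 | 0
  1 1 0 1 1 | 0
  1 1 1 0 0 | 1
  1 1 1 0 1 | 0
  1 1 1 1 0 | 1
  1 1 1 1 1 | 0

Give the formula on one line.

((c & ((c | d) & ~e)) & ((a | (c & ~d)) & (~b | ~e)))

  (c | d) = 00111111001111110011111100111111
  ~e = 10101010101010101010101010101010
  ((c | d) & ~e) = 00101010001010100010101000101010
  (c & ((c | d) & ~e)) = 00001010000010100000101000001010
  ~d = 11001100110011001100110011001100
  (c & ~d) = 00001100000011000000110000001100
  (a | (c & ~d)) = 00001100000011001111111111111111
  ~b = 11111111000000001111111100000000
  (~b | ~e) = 11111111101010101111111110101010
  ((a | (c & ~d)) & (~b | ~e)) = 00001100000010001111111110101010
  ((c & ((c | d) & ~e)) & ((a | (c & ~d)) & (~b | ~e))) = 00001000000010000000101000001010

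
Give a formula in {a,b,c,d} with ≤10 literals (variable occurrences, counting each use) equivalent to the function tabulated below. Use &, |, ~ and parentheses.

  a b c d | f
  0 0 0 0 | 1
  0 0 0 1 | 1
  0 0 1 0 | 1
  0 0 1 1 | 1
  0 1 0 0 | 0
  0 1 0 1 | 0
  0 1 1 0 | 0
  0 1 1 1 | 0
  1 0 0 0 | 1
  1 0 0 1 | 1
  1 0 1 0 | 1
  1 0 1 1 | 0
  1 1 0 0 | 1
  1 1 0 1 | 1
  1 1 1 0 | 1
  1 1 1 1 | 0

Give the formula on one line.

((~b | a) & ((~d | ~a) | (~c & ((d & a) | b))))

  ~b = 1111000011110000
  (~b | a) = 1111000011111111
  ~d = 1010101010101010
  ~a = 1111111100000000
  (~d | ~a) = 1111111110101010
  ~c = 1100110011001100
  (d & a) = 0000000001010101
  ((d & a) | b) = 0000111101011111
  (~c & ((d & a) | b)) = 0000110001001100
  ((~d | ~a) | (~c & ((d & a) | b))) = 1111111111101110
  ((~b | a) & ((~d | ~a) | (~c & ((d & a) | b)))) = 1111000011101110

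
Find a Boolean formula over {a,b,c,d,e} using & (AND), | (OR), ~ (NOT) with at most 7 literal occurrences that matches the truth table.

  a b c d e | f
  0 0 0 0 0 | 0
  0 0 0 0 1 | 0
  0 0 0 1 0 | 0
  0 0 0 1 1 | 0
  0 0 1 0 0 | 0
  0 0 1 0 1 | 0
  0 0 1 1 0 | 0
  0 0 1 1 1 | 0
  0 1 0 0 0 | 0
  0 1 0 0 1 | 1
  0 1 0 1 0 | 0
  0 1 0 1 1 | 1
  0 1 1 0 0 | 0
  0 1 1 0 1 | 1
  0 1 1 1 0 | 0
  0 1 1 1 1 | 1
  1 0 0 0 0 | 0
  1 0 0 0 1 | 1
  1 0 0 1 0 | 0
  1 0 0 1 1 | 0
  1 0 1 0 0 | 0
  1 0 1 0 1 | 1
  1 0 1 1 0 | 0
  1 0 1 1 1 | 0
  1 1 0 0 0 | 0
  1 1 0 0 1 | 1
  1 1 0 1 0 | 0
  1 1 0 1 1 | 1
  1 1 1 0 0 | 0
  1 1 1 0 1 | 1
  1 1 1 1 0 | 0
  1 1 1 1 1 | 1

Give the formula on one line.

(((~d & (a & e)) | b) & e)

  ~d = 11001100110011001100110011001100
  (a & e) = 00000000000000000101010101010101
  (~d & (a & e)) = 00000000000000000100010001000100
  ((~d & (a & e)) | b) = 00000000111111110100010011111111
  (((~d & (a & e)) | b) & e) = 00000000010101010100010001010101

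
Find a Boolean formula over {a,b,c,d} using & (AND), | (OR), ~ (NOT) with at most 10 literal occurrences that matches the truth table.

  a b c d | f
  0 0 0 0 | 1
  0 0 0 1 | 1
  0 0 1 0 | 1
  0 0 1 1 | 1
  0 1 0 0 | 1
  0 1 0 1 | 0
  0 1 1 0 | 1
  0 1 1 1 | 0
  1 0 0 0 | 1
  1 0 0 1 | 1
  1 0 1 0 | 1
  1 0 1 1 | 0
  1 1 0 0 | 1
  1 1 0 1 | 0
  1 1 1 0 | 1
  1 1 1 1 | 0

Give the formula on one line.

  ~c = 1100110011001100
  ~b = 1111000011110000
  (~c & ~b) = 1100000011000000
  ~a = 1111111100000000
  (~b & ~a) = 1111000000000000
  (~a & ~c) = 1100110000000000
  (~b & (~a & ~c)) = 1100000000000000
  ~d = 1010101010101010
  ((~b & (~a & ~c)) | ~d) = 1110101010101010
  ((~b & ~a) | ((~b & (~a & ~c)) | ~d)) = 1111101010101010
  ((~c & ~b) | ((~b & ~a) | ((~b & (~a & ~c)) | ~d))) = 1111101011101010

((~c & ~b) | ((~b & ~a) | ((~b & (~a & ~c)) | ~d)))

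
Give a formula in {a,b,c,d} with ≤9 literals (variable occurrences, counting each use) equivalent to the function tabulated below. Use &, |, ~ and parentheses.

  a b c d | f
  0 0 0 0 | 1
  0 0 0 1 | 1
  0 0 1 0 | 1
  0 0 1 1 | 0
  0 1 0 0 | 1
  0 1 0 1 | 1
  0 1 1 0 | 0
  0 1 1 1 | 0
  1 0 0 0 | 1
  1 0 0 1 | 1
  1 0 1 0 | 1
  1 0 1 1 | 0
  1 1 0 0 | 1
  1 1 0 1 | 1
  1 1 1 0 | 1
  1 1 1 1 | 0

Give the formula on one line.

(~c | (c & (((a & b) | ~b) & (~c | ((~b | c) & ~d)))))

  ~c = 1100110011001100
  (a & b) = 0000000000001111
  ~b = 1111000011110000
  ((a & b) | ~b) = 1111000011111111
  (~b | c) = 1111001111110011
  ~d = 1010101010101010
  ((~b | c) & ~d) = 1010001010100010
  (~c | ((~b | c) & ~d)) = 1110111011101110
  (((a & b) | ~b) & (~c | ((~b | c) & ~d))) = 1110000011101110
  (c & (((a & b) | ~b) & (~c | ((~b | c) & ~d)))) = 0010000000100010
  (~c | (c & (((a & b) | ~b) & (~c | ((~b | c) & ~d))))) = 1110110011101110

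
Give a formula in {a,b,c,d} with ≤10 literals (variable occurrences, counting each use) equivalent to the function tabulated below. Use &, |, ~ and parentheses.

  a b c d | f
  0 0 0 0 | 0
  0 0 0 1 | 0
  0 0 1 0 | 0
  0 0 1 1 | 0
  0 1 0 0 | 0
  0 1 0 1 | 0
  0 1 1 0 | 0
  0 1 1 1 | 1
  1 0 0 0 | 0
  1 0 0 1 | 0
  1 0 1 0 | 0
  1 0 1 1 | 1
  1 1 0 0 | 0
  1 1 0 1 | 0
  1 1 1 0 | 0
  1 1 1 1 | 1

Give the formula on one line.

((c & d) & (~d | (b | (d & ((a | ~c) | ~d)))))

  (c & d) = 0001000100010001
  ~d = 1010101010101010
  ~c = 1100110011001100
  (a | ~c) = 1100110011111111
  ((a | ~c) | ~d) = 1110111011111111
  (d & ((a | ~c) | ~d)) = 0100010001010101
  (b | (d & ((a | ~c) | ~d))) = 0100111101011111
  (~d | (b | (d & ((a | ~c) | ~d)))) = 1110111111111111
  ((c & d) & (~d | (b | (d & ((a | ~c) | ~d))))) = 0000000100010001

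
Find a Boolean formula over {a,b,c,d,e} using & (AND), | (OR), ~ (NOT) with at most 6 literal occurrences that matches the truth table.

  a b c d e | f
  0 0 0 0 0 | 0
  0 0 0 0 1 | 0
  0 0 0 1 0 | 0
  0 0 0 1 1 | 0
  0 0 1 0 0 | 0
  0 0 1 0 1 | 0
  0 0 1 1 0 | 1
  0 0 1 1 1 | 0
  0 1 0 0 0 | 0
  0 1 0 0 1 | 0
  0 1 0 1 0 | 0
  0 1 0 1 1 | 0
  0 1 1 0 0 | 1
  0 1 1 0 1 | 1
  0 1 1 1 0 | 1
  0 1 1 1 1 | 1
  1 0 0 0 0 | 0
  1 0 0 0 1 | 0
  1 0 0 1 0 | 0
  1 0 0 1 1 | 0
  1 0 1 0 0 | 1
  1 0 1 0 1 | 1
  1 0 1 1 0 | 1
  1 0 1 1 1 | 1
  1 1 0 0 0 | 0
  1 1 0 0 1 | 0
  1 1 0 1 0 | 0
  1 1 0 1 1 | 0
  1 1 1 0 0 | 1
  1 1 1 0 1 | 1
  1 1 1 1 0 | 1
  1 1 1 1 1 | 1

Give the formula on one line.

  ~e = 10101010101010101010101010101010
  (c & ~e) = 00001010000010100000101000001010
  (d & (c & ~e)) = 00000010000000100000001000000010
  (a | (d & (c & ~e))) = 00000010000000101111111111111111
  (b | (a | (d & (c & ~e)))) = 00000010111111111111111111111111
  (c & (b | (a | (d & (c & ~e))))) = 00000010000011110000111100001111

(c & (b | (a | (d & (c & ~e)))))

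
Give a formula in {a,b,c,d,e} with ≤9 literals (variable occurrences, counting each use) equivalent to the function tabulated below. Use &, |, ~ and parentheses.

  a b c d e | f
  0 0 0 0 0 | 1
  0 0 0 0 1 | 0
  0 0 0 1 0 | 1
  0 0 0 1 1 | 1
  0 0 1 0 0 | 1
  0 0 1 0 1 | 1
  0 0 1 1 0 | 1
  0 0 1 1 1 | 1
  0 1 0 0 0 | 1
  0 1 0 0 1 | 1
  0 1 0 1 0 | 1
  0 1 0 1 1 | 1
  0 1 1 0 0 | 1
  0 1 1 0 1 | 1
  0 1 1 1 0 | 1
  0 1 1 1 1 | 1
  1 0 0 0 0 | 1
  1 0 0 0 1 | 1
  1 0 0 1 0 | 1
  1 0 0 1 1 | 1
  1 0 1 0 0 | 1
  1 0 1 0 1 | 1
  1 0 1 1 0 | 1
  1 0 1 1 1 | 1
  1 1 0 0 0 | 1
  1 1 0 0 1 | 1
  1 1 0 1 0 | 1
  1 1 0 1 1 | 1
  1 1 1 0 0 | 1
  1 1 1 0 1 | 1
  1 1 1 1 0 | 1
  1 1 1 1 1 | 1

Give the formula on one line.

(((a | ~e) | (d | b)) | (c & e))

  ~e = 10101010101010101010101010101010
  (a | ~e) = 10101010101010101111111111111111
  (d | b) = 00110011111111110011001111111111
  ((a | ~e) | (d | b)) = 10111011111111111111111111111111
  (c & e) = 00000101000001010000010100000101
  (((a | ~e) | (d | b)) | (c & e)) = 10111111111111111111111111111111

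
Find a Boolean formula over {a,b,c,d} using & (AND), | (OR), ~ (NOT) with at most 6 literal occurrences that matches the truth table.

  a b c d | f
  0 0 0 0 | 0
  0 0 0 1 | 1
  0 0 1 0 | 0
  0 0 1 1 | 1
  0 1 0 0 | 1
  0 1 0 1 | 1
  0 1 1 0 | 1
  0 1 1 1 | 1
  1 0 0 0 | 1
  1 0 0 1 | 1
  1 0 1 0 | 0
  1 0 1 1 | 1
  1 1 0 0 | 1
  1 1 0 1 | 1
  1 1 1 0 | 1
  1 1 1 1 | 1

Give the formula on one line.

  (d | b) = 0101111101011111
  ~c = 1100110011001100
  (~c & a) = 0000000011001100
  (b | (~c & a)) = 0000111111001111
  ((d | b) | (b | (~c & a))) = 0101111111011111

((d | b) | (b | (~c & a)))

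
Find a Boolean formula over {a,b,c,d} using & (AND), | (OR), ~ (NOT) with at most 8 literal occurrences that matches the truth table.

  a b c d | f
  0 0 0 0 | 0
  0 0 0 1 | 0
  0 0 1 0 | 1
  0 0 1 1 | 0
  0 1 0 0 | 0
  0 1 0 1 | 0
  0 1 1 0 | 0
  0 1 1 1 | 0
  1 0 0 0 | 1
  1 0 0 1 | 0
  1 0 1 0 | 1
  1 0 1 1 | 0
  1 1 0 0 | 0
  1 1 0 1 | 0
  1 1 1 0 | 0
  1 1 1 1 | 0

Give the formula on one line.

((~d & ~b) & ((c | a) & ~d))

  ~d = 1010101010101010
  ~b = 1111000011110000
  (~d & ~b) = 1010000010100000
  (c | a) = 0011001111111111
  ((c | a) & ~d) = 0010001010101010
  ((~d & ~b) & ((c | a) & ~d)) = 0010000010100000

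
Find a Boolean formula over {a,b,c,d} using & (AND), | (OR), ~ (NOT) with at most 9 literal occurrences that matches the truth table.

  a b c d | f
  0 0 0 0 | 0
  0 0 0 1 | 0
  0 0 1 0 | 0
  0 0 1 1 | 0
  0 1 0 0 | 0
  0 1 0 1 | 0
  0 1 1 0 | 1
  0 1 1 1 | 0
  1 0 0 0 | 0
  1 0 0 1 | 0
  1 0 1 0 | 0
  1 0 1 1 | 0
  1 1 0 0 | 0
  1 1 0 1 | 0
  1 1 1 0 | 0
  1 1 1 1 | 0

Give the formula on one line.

(((c | ~b) & (b & ~d)) & ((~c | ~a) & ~d))

  ~b = 1111000011110000
  (c | ~b) = 1111001111110011
  ~d = 1010101010101010
  (b & ~d) = 0000101000001010
  ((c | ~b) & (b & ~d)) = 0000001000000010
  ~c = 1100110011001100
  ~a = 1111111100000000
  (~c | ~a) = 1111111111001100
  ((~c | ~a) & ~d) = 1010101010001000
  (((c | ~b) & (b & ~d)) & ((~c | ~a) & ~d)) = 0000001000000000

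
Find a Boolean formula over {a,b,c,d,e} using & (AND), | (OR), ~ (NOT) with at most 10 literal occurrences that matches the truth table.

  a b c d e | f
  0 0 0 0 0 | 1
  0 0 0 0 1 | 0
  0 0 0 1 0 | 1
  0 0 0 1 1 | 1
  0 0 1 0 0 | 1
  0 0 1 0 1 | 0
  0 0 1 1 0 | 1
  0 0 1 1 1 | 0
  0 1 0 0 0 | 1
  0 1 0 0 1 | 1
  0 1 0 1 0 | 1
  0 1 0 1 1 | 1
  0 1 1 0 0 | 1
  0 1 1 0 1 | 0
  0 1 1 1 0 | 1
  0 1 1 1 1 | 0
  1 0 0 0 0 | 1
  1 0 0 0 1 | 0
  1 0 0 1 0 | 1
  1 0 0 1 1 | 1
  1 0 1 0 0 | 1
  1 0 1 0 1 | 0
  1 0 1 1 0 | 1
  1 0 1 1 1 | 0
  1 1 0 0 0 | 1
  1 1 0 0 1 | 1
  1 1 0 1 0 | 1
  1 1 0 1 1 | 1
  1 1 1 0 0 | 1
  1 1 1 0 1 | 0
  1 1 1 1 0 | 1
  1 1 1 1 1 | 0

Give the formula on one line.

((~e | (((b & ~e) | (~c | ~d)) & d)) | (~c & b))

  ~e = 10101010101010101010101010101010
  (b & ~e) = 00000000101010100000000010101010
  ~c = 11110000111100001111000011110000
  ~d = 11001100110011001100110011001100
  (~c | ~d) = 11111100111111001111110011111100
  ((b & ~e) | (~c | ~d)) = 11111100111111101111110011111110
  (((b & ~e) | (~c | ~d)) & d) = 00110000001100100011000000110010
  (~e | (((b & ~e) | (~c | ~d)) & d)) = 10111010101110101011101010111010
  (~c & b) = 00000000111100000000000011110000
  ((~e | (((b & ~e) | (~c | ~d)) & d)) | (~c & b)) = 10111010111110101011101011111010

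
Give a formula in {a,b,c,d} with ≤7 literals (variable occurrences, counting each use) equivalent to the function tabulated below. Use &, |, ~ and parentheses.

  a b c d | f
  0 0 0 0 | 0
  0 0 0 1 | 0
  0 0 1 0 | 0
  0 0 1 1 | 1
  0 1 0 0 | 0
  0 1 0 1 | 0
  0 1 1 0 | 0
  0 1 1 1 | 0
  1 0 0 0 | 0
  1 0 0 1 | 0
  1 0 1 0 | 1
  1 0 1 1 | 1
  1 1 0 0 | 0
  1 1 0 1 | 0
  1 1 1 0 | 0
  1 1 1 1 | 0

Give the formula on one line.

  (d | a) = 0101010111111111
  ~b = 1111000011110000
  ~c = 1100110011001100
  (~c | a) = 1100110011111111
  (~b | (~c | a)) = 1111110011111111
  ((d | a) & (~b | (~c | a))) = 0101010011111111
  (((d | a) & (~b | (~c | a))) & ~b) = 0101000011110000
  ((((d | a) & (~b | (~c | a))) & ~b) & c) = 0001000000110000

((((d | a) & (~b | (~c | a))) & ~b) & c)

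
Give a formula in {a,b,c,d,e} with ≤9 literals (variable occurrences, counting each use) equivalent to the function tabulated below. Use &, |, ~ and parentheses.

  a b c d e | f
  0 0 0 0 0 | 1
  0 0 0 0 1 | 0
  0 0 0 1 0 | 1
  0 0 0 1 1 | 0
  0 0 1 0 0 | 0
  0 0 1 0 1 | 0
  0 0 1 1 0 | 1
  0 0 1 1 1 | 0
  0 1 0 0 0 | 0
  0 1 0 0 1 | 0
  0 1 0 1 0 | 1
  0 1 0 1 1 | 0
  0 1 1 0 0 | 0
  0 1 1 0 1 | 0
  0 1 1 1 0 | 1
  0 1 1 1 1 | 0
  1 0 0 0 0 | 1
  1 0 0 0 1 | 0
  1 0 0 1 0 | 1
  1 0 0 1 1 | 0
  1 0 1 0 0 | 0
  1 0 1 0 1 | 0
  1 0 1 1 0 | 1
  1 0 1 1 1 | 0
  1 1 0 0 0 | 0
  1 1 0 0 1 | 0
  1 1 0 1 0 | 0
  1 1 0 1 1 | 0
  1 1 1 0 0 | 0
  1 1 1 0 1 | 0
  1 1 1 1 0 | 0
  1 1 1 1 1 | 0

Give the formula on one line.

  ~e = 10101010101010101010101010101010
  ~a = 11111111111111110000000000000000
  (d & ~a) = 00110011001100110000000000000000
  ((d & ~a) & ~e) = 00100010001000100000000000000000
  ~b = 11111111000000001111111100000000
  ~c = 11110000111100001111000011110000
  (d | ~c) = 11110011111100111111001111110011
  (~b & (d | ~c)) = 11110011000000001111001100000000
  (((d & ~a) & ~e) | (~b & (d | ~c))) = 11110011001000101111001100000000
  (~e & (((d & ~a) & ~e) | (~b & (d | ~c)))) = 10100010001000101010001000000000

(~e & (((d & ~a) & ~e) | (~b & (d | ~c))))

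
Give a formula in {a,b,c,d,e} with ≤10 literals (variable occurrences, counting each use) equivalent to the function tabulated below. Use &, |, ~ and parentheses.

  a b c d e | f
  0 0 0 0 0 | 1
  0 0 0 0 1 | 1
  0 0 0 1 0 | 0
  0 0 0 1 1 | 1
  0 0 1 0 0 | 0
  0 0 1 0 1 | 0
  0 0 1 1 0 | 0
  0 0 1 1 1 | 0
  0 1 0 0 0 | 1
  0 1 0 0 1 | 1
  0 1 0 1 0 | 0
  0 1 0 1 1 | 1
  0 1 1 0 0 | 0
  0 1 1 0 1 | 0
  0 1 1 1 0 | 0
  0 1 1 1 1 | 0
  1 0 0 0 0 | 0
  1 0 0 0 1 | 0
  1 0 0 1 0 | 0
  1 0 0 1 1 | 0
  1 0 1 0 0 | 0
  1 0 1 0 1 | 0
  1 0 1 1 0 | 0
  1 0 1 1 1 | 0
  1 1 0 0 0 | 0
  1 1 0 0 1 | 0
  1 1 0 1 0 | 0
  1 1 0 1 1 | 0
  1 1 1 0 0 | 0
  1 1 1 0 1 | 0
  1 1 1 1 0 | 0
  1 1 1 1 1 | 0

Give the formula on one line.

((((a | e) | ~d) | c) & (~a & (~c | a)))

  (a | e) = 01010101010101011111111111111111
  ~d = 11001100110011001100110011001100
  ((a | e) | ~d) = 11011101110111011111111111111111
  (((a | e) | ~d) | c) = 11011111110111111111111111111111
  ~a = 11111111111111110000000000000000
  ~c = 11110000111100001111000011110000
  (~c | a) = 11110000111100001111111111111111
  (~a & (~c | a)) = 11110000111100000000000000000000
  ((((a | e) | ~d) | c) & (~a & (~c | a))) = 11010000110100000000000000000000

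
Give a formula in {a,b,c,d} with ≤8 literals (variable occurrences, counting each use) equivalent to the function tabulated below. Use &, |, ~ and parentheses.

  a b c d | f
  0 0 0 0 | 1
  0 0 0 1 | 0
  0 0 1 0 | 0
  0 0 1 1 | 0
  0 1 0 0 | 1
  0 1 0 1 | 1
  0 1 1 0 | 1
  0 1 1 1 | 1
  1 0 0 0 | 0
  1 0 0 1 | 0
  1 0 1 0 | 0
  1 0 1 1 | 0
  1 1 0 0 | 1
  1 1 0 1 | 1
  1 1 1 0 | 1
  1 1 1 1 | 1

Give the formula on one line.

(b | ((((b | ~d) | c) & (~a | d)) & ~c))

  ~d = 1010101010101010
  (b | ~d) = 1010111110101111
  ((b | ~d) | c) = 1011111110111111
  ~a = 1111111100000000
  (~a | d) = 1111111101010101
  (((b | ~d) | c) & (~a | d)) = 1011111100010101
  ~c = 1100110011001100
  ((((b | ~d) | c) & (~a | d)) & ~c) = 1000110000000100
  (b | ((((b | ~d) | c) & (~a | d)) & ~c)) = 1000111100001111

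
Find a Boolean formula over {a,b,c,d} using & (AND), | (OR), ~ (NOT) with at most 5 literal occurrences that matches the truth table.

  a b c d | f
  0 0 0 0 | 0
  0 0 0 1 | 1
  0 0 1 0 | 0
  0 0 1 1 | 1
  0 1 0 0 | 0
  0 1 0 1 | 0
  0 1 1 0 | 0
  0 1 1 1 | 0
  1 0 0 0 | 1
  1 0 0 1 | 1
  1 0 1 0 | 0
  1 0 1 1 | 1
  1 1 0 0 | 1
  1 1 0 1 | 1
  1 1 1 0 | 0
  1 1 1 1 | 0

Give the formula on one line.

  ~c = 1100110011001100
  (~c & a) = 0000000011001100
  ~b = 1111000011110000
  (d & ~b) = 0101000001010000
  ((~c & a) | (d & ~b)) = 0101000011011100

((~c & a) | (d & ~b))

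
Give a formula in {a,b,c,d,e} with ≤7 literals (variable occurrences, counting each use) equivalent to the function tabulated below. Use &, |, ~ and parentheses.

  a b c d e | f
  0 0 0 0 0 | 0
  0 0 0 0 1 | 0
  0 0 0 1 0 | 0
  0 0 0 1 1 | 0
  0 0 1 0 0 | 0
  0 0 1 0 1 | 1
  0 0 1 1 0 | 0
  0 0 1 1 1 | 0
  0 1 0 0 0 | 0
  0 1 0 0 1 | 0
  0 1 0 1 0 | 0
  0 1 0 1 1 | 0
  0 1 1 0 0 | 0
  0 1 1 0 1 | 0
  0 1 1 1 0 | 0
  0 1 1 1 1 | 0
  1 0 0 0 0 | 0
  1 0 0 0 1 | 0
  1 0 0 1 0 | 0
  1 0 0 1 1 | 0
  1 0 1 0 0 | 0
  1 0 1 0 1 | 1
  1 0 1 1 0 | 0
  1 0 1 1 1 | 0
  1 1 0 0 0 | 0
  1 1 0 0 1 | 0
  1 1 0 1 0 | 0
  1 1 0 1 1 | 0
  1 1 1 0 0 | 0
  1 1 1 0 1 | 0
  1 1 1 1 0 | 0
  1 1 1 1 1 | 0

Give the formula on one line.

  ~e = 10101010101010101010101010101010
  ~b = 11111111000000001111111100000000
  (~e | ~b) = 11111111101010101111111110101010
  (e & (~e | ~b)) = 01010101000000000101010100000000
  ~d = 11001100110011001100110011001100
  ((e & (~e | ~b)) & ~d) = 01000100000000000100010000000000
  (((e & (~e | ~b)) & ~d) & c) = 00000100000000000000010000000000

(((e & (~e | ~b)) & ~d) & c)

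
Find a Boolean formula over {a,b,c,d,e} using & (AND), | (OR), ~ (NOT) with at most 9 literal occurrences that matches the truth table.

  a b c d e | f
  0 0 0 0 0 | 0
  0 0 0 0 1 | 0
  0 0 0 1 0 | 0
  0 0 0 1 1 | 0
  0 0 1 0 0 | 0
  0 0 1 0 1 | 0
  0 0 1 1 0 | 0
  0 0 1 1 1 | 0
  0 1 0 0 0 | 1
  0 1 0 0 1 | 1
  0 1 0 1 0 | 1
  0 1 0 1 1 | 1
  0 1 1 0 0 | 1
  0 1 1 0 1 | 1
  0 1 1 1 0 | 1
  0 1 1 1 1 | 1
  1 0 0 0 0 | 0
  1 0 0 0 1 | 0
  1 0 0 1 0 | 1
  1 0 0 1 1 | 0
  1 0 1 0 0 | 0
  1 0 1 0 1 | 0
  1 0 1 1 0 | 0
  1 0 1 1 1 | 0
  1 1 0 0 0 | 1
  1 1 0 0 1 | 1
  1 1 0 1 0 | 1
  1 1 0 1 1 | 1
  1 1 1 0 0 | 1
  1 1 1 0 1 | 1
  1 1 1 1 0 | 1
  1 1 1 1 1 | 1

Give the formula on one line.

(b | ((~c & d) & (~e & (a | (~d | e)))))

  ~c = 11110000111100001111000011110000
  (~c & d) = 00110000001100000011000000110000
  ~e = 10101010101010101010101010101010
  ~d = 11001100110011001100110011001100
  (~d | e) = 11011101110111011101110111011101
  (a | (~d | e)) = 11011101110111011111111111111111
  (~e & (a | (~d | e))) = 10001000100010001010101010101010
  ((~c & d) & (~e & (a | (~d | e)))) = 00000000000000000010000000100000
  (b | ((~c & d) & (~e & (a | (~d | e))))) = 00000000111111110010000011111111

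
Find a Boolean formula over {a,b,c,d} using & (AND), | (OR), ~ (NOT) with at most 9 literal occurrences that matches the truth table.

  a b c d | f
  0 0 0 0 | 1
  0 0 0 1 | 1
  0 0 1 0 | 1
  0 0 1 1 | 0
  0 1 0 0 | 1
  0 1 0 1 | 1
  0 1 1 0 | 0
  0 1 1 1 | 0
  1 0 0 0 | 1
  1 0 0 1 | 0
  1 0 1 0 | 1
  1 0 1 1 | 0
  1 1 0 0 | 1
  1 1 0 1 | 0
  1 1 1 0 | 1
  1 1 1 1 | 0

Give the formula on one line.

  ~a = 1111111100000000
  (~a | c) = 1111111100110011
  ~c = 1100110011001100
  ((~a | c) & ~c) = 1100110000000000
  ~d = 1010101010101010
  ~b = 1111000011110000
  (~b | a) = 1111000011111111
  (~d & (~b | a)) = 1010000010101010
  (((~a | c) & ~c) | (~d & (~b | a))) = 1110110010101010

(((~a | c) & ~c) | (~d & (~b | a)))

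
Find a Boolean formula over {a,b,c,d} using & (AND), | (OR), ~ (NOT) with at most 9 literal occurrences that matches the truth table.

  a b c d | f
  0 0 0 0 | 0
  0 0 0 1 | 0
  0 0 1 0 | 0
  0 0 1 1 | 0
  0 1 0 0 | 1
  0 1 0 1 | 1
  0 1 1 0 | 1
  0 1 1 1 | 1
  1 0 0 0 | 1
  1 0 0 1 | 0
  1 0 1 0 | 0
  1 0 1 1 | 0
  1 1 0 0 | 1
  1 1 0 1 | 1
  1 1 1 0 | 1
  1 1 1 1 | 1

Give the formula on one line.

  (c | a) = 0011001111111111
  (b & d) = 0000010100000101
  ((c | a) | (b & d)) = 0011011111111111
  ~d = 1010101010101010
  ~c = 1100110011001100
  ~b = 1111000011110000
  (~c & ~b) = 1100000011000000
  (~d & (~c & ~b)) = 1000000010000000
  (((c | a) | (b & d)) & (~d & (~c & ~b))) = 0000000010000000
  ((((c | a) | (b & d)) & (~d & (~c & ~b))) | b) = 0000111110001111

((((c | a) | (b & d)) & (~d & (~c & ~b))) | b)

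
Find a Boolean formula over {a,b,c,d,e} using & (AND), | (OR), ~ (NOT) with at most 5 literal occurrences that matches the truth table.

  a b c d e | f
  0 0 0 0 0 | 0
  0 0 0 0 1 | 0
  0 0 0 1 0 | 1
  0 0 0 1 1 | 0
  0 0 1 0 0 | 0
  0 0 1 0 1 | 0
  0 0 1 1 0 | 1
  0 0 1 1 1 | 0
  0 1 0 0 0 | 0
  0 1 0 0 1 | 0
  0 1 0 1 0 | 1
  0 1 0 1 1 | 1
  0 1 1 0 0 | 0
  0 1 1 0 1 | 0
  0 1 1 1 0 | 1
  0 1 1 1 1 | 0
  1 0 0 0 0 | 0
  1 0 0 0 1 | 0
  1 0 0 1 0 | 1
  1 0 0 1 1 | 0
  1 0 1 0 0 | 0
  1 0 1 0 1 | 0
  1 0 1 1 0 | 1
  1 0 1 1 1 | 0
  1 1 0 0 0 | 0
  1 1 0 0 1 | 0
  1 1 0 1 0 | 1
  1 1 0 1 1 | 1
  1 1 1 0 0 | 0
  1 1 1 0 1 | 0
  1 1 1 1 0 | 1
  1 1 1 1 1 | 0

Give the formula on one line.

  ~c = 11110000111100001111000011110000
  (b & ~c) = 00000000111100000000000011110000
  ~e = 10101010101010101010101010101010
  ((b & ~c) | ~e) = 10101010111110101010101011111010
  (d & ((b & ~c) | ~e)) = 00100010001100100010001000110010

(d & ((b & ~c) | ~e))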